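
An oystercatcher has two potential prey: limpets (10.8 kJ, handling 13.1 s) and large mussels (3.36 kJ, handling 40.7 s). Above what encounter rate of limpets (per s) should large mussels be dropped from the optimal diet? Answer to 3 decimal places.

Drop large mussels once their profitability E₂/h₂ falls below the rate achievable on limpets alone: E₂/h₂ = λE₁/(1 + λh₁).
Solve for λ: λE₁h₂ = E₂(1 + λh₁) → λ(E₁h₂ − E₂h₁) = E₂ → λ = E₂/(E₁h₂ − E₂h₁).
λ = 3.36/(10.8×40.7 − 3.36×13.1) = 3.36/395.5 = 0.008495 per s.

0.008 per s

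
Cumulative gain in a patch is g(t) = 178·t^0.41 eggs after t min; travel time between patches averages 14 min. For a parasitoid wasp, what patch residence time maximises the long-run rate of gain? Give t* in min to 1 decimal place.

9.7 min

Optimal t* satisfies g'(t*) = g(t*)/(T + t*).
g'(t) = 0.41·178·t^-0.59. Setting 0.41·178·t^-0.59 = 178·t^0.41/(14+t) gives 0.41(14+t) = t, so 0.59·t = 0.41×14.
t* = 0.41×14/0.59 = 9.729 min.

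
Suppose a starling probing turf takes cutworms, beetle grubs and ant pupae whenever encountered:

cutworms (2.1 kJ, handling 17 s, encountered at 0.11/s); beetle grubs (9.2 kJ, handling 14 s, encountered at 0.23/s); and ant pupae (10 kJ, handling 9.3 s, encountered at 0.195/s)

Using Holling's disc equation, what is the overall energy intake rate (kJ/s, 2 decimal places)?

R = (0.11×2.1 + 0.23×9.2 + 0.195×10) / (1 + 0.11×17 + 0.23×14 + 0.195×9.3) = 4.297/7.904 = 0.5437 kJ/s.

0.54 kJ/s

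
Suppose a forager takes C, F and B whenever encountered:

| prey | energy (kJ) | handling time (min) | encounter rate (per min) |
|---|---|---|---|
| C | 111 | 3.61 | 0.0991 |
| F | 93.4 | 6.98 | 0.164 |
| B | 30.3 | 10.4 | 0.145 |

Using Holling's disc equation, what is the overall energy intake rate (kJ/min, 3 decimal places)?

R = (0.0991×111 + 0.164×93.4 + 0.145×30.3) / (1 + 0.0991×3.61 + 0.164×6.98 + 0.145×10.4) = 30.71/4.01 = 7.658 kJ/min.

7.658 kJ/min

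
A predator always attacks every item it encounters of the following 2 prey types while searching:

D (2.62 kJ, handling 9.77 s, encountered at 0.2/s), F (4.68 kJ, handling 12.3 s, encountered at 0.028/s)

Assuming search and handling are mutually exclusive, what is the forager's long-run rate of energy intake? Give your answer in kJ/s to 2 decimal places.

0.20 kJ/s

R = Σλ_iE_i / (1 + Σλ_ih_i)
Numerator: 0.2×2.62 + 0.028×4.68 = 0.655
Denominator: 1 + 0.2×9.77 + 0.028×12.3 = 3.298
R = 0.655/3.298 = 0.1986 kJ/s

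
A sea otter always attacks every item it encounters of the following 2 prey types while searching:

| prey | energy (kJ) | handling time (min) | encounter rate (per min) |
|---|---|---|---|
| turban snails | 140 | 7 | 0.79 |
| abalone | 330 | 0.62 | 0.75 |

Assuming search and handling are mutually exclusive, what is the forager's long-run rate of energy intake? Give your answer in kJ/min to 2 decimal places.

51.19 kJ/min

Energy encountered per unit search time: 0.79×140 + 0.75×330 = 358.1 kJ/min.
Handling time per unit search time: 0.79×7 + 0.75×0.62 = 5.995.
Rate = 358.1/(1 + 5.995) = 51.19 kJ/min.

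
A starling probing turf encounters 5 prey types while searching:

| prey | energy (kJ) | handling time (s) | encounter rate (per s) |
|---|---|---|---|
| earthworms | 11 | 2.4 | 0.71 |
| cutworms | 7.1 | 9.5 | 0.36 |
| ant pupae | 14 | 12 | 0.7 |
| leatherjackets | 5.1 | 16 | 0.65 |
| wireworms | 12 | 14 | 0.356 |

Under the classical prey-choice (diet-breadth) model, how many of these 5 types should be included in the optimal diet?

E/h in descending order: earthworms 4.58, ant pupae 1.17, wireworms 0.857, cutworms 0.747, leatherjackets 0.319 kJ/s. The optimal diet is the largest prefix of this list for which every included type satisfies E_i/h_i > R on the types above it.
Rate on top 1: 2.888. ant pupae: 1.17 < 2.888 → exclude; stop.
Optimal diet: earthworms — 1 of 5 types.

1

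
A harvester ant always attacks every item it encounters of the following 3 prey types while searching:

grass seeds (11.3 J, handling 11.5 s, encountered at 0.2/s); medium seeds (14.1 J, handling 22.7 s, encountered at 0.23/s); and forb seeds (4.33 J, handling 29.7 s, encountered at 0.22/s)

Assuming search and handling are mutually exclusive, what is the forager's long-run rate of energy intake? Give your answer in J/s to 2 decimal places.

0.43 J/s

R = Σλ_iE_i / (1 + Σλ_ih_i)
Numerator: 0.2×11.3 + 0.23×14.1 + 0.22×4.33 = 6.456
Denominator: 1 + 0.2×11.5 + 0.23×22.7 + 0.22×29.7 = 15.05
R = 6.456/15.05 = 0.4288 J/s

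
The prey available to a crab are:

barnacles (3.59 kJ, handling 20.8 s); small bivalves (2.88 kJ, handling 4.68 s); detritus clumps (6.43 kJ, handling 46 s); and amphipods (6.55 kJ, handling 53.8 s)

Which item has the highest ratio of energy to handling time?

Profitability E/h (kJ/s): barnacles = 3.59/20.8 = 0.173, small bivalves = 2.88/4.68 = 0.615, detritus clumps = 6.43/46 = 0.14, amphipods = 6.55/53.8 = 0.122.
Ranked: small bivalves > barnacles > detritus clumps > amphipods.

small bivalves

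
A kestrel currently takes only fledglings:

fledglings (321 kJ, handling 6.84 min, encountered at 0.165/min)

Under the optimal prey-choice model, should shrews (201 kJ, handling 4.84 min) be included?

On fledglings alone, R = ΣλE/(1+Σλh) = 52.97/2.129 = 24.88 kJ/min.
Profitability of shrews: 201/4.84 = 41.53 kJ/min.
41.53 > 24.88, so adding shrews raises the average — include it.

Yes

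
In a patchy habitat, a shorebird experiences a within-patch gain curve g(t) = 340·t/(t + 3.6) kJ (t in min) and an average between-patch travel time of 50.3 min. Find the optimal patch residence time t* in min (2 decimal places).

Optimal t* satisfies g'(t*) = g(t*)/(T + t*).
g'(t) = 340·3.6/(t + 3.6)². Setting 340·3.6/(t+3.6)² = 340t/[(t+3.6)(50.3+t)] gives 3.6(50.3+t) = t(t+3.6), so t² = 3.6×50.3 = 181.1.
t* = √181.1 = 13.46 min.

13.46 min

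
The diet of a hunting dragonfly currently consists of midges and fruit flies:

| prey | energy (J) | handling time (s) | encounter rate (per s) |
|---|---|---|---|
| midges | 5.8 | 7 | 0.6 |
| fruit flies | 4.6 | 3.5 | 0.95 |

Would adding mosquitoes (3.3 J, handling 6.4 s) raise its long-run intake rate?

No

Current rate: (0.6×5.8 + 0.95×4.6)/(1 + 0.6×7 + 0.95×3.5) = 0.9208 J/s.
mosquitoes: E/h = 3.3/6.4 = 0.5156 J/s.
0.5156 < 0.9208, so adding mosquitoes would lower the average — exclude it.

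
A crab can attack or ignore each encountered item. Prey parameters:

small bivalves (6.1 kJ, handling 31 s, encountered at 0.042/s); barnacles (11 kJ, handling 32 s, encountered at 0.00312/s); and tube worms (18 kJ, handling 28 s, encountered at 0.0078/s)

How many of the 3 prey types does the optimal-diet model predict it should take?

3

E/h in descending order: tube worms 0.643, barnacles 0.344, small bivalves 0.197 kJ/s. The optimal diet is the largest prefix of this list for which every included type satisfies E_i/h_i > R on the types above it.
Rate on top 1: 0.1152. barnacles: 0.344 > 0.1152 → include.
Rate on top 2: 0.1325. small bivalves: 0.197 > 0.1325 → include.
Optimal diet: tube worms, barnacles, small bivalves — 3 of 3 types.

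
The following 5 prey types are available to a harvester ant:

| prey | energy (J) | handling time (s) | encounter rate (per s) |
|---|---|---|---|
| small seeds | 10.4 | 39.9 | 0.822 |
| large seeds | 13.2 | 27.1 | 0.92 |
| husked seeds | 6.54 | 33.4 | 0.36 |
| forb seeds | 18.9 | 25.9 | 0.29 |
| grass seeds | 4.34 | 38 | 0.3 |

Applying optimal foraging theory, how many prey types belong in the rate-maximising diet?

1

Profitabilities (E/h, J/s): forb seeds 0.73, large seeds 0.487, small seeds 0.261, husked seeds 0.196, grass seeds 0.114. Add prey in this order while the next type's profitability exceeds the intake rate on those already taken.
Rate on top 1: 0.644. large seeds: 0.487 < 0.644 → exclude; stop.
Optimal diet: forb seeds — 1 of 5 types.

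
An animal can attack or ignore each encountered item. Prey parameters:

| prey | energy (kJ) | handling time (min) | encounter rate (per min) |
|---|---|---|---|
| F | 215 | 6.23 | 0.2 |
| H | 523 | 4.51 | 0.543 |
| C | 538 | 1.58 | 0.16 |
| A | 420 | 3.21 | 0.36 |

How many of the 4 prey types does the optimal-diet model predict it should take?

3

Rank by E/h (kJ/min): C 341, A 131, H 116, F 34.5. Include each in turn until the next type's E/h falls below the running intake rate.
Rate on top 1: 68.71. A: 131 > 68.71 → include.
Rate on top 2: 98.52. H: 116 > 98.52 → include.
Rate on top 3: 107.3. F: 34.5 < 107.3 → exclude; stop.
Optimal diet: C, A, H — 3 of 4 types.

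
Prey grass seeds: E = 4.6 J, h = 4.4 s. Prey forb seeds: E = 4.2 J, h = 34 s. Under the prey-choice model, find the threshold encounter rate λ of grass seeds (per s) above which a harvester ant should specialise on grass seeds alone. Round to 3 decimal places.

0.030 per s

The zero-one rule: include forb seeds iff E₂/h₂ > λE₁/(1+λh₁). Equality gives the switch point.
λE₁h₂ = E₂ + λE₂h₁ ⇒ λ = E₂/(E₁h₂ − E₂h₁) = 4.2/(156.4 − 18.48) = 0.03045 per s.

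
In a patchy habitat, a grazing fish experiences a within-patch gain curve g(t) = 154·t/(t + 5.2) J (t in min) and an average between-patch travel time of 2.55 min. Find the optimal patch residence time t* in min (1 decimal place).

By the marginal value theorem, leave when the instantaneous gain rate g'(t) equals the habitat-wide average g(t)/(T + t).
g'(t) = 154·5.2/(t + 5.2)². Setting 154·5.2/(t+5.2)² = 154t/[(t+5.2)(2.55+t)] gives 5.2(2.55+t) = t(t+5.2), so t² = 5.2×2.55 = 13.26.
t* = √13.26 = 3.641 min.

3.6 min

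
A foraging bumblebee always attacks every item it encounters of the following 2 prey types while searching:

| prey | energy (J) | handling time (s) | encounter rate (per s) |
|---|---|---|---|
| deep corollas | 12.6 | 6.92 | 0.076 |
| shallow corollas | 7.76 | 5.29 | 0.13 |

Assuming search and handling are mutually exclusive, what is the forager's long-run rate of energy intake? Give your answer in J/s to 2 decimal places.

0.89 J/s

R = Σλ_iE_i / (1 + Σλ_ih_i)
Numerator: 0.076×12.6 + 0.13×7.76 = 1.966
Denominator: 1 + 0.076×6.92 + 0.13×5.29 = 2.214
R = 1.966/2.214 = 0.8883 J/s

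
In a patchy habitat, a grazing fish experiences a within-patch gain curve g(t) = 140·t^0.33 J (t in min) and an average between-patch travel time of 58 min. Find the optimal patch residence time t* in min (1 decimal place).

28.6 min

Optimal t* satisfies g'(t*) = g(t*)/(T + t*).
g'(t) = 0.33·140·t^-0.67. Setting 0.33·140·t^-0.67 = 140·t^0.33/(58+t) gives 0.33(58+t) = t, so 0.67·t = 0.33×58.
t* = 0.33×58/0.67 = 28.57 min.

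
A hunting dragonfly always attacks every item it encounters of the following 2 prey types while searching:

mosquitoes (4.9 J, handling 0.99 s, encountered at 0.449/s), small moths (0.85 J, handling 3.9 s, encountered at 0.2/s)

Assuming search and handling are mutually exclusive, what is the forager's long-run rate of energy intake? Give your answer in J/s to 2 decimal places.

1.07 J/s

R = Σλ_iE_i / (1 + Σλ_ih_i)
Numerator: 0.449×4.9 + 0.2×0.85 = 2.37
Denominator: 1 + 0.449×0.99 + 0.2×3.9 = 2.225
R = 2.37/2.225 = 1.065 J/s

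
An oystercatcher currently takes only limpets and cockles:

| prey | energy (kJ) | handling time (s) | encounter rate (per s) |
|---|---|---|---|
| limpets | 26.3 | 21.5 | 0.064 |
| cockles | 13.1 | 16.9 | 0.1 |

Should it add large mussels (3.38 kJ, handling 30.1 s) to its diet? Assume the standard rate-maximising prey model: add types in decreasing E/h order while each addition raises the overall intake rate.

No

On limpets and cockles alone, R = ΣλE/(1+Σλh) = 2.993/4.066 = 0.7362 kJ/s.
Profitability of large mussels: 3.38/30.1 = 0.1123 kJ/s.
Since 0.1123 < R, time spent handling large mussels is better spent searching.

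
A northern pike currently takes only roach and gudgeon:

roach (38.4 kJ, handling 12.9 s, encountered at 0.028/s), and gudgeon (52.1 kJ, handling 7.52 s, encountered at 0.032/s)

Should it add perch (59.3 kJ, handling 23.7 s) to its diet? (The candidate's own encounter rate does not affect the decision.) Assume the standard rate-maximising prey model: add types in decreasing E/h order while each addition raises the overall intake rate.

Current rate: (0.028×38.4 + 0.032×52.1)/(1 + 0.028×12.9 + 0.032×7.52) = 1.712 kJ/s.
perch: E/h = 59.3/23.7 = 2.502 kJ/s.
Since 2.502 > R, including perch increases the long-run rate.

Yes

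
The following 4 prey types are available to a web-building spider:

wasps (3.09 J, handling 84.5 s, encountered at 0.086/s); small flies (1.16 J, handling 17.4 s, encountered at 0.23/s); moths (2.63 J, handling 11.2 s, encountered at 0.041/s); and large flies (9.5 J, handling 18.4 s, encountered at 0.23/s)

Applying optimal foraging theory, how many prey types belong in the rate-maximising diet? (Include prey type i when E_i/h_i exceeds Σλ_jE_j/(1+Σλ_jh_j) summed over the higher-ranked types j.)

1

Rank by E/h (J/s): large flies 0.516, moths 0.235, small flies 0.0667, wasps 0.0366. Include each in turn until the next type's E/h falls below the running intake rate.
Rate on top 1: 0.4176. moths: 0.235 < 0.4176 → exclude; stop.
Optimal diet: large flies — 1 of 4 types.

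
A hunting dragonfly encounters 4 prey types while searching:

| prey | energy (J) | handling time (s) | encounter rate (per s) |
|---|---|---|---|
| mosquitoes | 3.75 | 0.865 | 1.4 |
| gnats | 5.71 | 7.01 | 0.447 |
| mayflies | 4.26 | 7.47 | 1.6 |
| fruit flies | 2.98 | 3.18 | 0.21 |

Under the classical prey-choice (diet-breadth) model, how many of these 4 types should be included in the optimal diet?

Profitabilities (E/h, J/s): mosquitoes 4.34, fruit flies 0.937, gnats 0.815, mayflies 0.57. Add prey in this order while the next type's profitability exceeds the intake rate on those already taken.
Rate on top 1: 2.374. fruit flies: 0.937 < 2.374 → exclude; stop.
Optimal diet: mosquitoes — 1 of 4 types.

1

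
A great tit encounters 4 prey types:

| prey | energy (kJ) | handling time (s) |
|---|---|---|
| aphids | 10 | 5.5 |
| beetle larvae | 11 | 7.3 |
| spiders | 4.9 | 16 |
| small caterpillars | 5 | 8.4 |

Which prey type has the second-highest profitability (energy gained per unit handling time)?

beetle larvae

In descending order of E/h:
aphids: 10/5.5 = 1.82 kJ/s
beetle larvae: 11/7.3 = 1.51 kJ/s
small caterpillars: 5/8.4 = 0.595 kJ/s
spiders: 4.9/16 = 0.306 kJ/s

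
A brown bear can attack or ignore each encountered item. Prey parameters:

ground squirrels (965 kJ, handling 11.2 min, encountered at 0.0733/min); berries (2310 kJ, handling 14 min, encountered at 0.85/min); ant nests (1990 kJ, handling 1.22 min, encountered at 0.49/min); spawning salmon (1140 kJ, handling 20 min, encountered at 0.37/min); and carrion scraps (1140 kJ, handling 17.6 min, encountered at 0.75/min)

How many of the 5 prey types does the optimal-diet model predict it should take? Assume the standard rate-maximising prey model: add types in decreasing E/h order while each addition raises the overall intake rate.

Profitabilities (E/h, kJ/min): ant nests 1.63e+03, berries 165, ground squirrels 86.2, carrion scraps 64.8, spawning salmon 57. Add prey in this order while the next type's profitability exceeds the intake rate on those already taken.
Rate on top 1: 610.3. berries: 165 < 610.3 → exclude; stop.
Optimal diet: ant nests — 1 of 5 types.

1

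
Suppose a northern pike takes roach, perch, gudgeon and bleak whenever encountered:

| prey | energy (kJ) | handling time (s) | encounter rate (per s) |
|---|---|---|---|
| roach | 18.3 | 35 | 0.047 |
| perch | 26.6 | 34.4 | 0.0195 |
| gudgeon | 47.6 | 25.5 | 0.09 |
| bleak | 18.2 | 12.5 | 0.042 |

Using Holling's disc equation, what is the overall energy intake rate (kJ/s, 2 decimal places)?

Energy encountered per unit search time: 0.047×18.3 + 0.0195×26.6 + 0.09×47.6 + 0.042×18.2 = 6.427 kJ/s.
Handling time per unit search time: 0.047×35 + 0.0195×34.4 + 0.09×25.5 + 0.042×12.5 = 5.136.
Rate = 6.427/(1 + 5.136) = 1.047 kJ/s.

1.05 kJ/s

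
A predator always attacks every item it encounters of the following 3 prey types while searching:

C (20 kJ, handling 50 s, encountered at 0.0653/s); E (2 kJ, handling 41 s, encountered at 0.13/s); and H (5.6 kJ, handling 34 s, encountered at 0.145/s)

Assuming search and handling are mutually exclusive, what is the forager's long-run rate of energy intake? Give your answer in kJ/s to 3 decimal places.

R = Σλ_iE_i / (1 + Σλ_ih_i)
Numerator: 0.0653×20 + 0.13×2 + 0.145×5.6 = 2.378
Denominator: 1 + 0.0653×50 + 0.13×41 + 0.145×34 = 14.52
R = 2.378/14.52 = 0.1637 kJ/s

0.164 kJ/s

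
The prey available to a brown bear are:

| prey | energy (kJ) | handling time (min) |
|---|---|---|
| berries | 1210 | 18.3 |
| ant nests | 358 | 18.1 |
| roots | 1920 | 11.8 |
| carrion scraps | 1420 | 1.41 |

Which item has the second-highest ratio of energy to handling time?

Profitability E/h (kJ/min): berries = 1210/18.3 = 66.1, ant nests = 358/18.1 = 19.8, roots = 1920/11.8 = 163, carrion scraps = 1420/1.41 = 1.01e+03.
Ranked: carrion scraps > roots > berries > ant nests.

roots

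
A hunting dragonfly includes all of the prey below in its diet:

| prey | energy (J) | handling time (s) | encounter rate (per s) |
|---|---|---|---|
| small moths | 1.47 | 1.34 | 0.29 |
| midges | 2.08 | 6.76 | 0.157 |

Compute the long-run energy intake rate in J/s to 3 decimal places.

0.307 J/s

R = Σλ_iE_i / (1 + Σλ_ih_i)
Numerator: 0.29×1.47 + 0.157×2.08 = 0.7529
Denominator: 1 + 0.29×1.34 + 0.157×6.76 = 2.45
R = 0.7529/2.45 = 0.3073 J/s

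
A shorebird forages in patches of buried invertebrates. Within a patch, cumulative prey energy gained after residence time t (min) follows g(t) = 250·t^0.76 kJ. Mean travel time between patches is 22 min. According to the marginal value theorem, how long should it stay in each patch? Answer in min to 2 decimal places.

69.67 min

Maximise g(t)/(T+t): set derivative to zero → g'(t)(T+t) = g(t).
g'(t) = 0.76·250·t^-0.24. Setting 0.76·250·t^-0.24 = 250·t^0.76/(22+t) gives 0.76(22+t) = t, so 0.24·t = 0.76×22.
t* = 0.76×22/0.24 = 69.67 min.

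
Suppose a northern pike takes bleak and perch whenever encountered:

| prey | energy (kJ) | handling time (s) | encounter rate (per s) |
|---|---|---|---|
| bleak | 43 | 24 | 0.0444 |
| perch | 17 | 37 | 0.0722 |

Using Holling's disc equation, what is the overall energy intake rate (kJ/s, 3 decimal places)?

R = Σλ_iE_i / (1 + Σλ_ih_i)
Numerator: 0.0444×43 + 0.0722×17 = 3.137
Denominator: 1 + 0.0444×24 + 0.0722×37 = 4.737
R = 3.137/4.737 = 0.6621 kJ/s

0.662 kJ/s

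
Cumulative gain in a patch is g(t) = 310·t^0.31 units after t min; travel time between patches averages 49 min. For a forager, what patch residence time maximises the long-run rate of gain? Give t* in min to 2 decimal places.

22.01 min

By the marginal value theorem, leave when the instantaneous gain rate g'(t) equals the habitat-wide average g(t)/(T + t).
g'(t) = 0.31·310·t^-0.69. Setting 0.31·310·t^-0.69 = 310·t^0.31/(49+t) gives 0.31(49+t) = t, so 0.69·t = 0.31×49.
t* = 0.31×49/0.69 = 22.01 min.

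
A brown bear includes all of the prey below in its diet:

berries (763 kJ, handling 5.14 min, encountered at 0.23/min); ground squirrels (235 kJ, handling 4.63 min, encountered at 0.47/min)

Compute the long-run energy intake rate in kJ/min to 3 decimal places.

Energy encountered per unit search time: 0.23×763 + 0.47×235 = 285.9 kJ/min.
Handling time per unit search time: 0.23×5.14 + 0.47×4.63 = 3.358.
Rate = 285.9/(1 + 3.358) = 65.61 kJ/min.

65.608 kJ/min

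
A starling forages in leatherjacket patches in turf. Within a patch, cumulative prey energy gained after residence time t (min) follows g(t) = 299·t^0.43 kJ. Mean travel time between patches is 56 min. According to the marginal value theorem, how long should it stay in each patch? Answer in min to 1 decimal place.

By the marginal value theorem, leave when the instantaneous gain rate g'(t) equals the habitat-wide average g(t)/(T + t).
g'(t) = 0.43·299·t^-0.57. Setting 0.43·299·t^-0.57 = 299·t^0.43/(56+t) gives 0.43(56+t) = t, so 0.57·t = 0.43×56.
t* = 0.43×56/0.57 = 42.25 min.

42.2 min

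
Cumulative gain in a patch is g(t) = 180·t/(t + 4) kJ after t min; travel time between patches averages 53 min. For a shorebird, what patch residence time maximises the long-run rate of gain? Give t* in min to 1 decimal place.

Optimal t* satisfies g'(t*) = g(t*)/(T + t*).
g'(t) = 180·4/(t + 4)². Setting 180·4/(t+4)² = 180t/[(t+4)(53+t)] gives 4(53+t) = t(t+4), so t² = 4×53 = 212.
t* = √212 = 14.56 min.

14.6 min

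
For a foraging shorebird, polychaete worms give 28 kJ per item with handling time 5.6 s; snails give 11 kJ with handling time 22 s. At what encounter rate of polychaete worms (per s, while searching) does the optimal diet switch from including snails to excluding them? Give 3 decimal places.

At the threshold, the rate on polychaete worms alone equals the profitability of snails: λ·28/(1 + λ·5.6) = 11/22 = 0.5.
Rearranging, λ(28 − 0.5×5.6) = 0.5, so λ = 0.5/25.2 = 0.01984 per s.

0.020 per s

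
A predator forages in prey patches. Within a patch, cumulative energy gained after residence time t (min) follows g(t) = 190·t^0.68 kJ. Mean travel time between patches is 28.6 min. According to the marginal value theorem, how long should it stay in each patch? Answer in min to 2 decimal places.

Maximise g(t)/(T+t): set derivative to zero → g'(t)(T+t) = g(t).
g'(t) = 0.68·190·t^-0.32. Setting 0.68·190·t^-0.32 = 190·t^0.68/(28.6+t) gives 0.68(28.6+t) = t, so 0.32·t = 0.68×28.6.
t* = 0.68×28.6/0.32 = 60.78 min.

60.78 min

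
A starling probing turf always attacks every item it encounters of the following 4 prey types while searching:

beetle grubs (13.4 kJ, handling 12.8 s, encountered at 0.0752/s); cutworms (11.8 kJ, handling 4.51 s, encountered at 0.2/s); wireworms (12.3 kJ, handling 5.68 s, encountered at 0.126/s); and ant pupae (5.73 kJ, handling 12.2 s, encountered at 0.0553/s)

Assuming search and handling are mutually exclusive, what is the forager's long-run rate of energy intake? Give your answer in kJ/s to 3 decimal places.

R = Σλ_iE_i / (1 + Σλ_ih_i)
Numerator: 0.0752×13.4 + 0.2×11.8 + 0.126×12.3 + 0.0553×5.73 = 5.234
Denominator: 1 + 0.0752×12.8 + 0.2×4.51 + 0.126×5.68 + 0.0553×12.2 = 4.255
R = 5.234/4.255 = 1.23 kJ/s

1.230 kJ/s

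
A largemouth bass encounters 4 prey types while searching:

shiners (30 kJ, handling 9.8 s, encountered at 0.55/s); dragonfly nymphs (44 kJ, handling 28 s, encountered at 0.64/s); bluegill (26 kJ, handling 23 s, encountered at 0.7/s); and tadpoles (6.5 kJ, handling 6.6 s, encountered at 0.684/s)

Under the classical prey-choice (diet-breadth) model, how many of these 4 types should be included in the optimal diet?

Profitabilities (E/h, kJ/s): shiners 3.06, dragonfly nymphs 1.57, bluegill 1.13, tadpoles 0.985. Add prey in this order while the next type's profitability exceeds the intake rate on those already taken.
Rate on top 1: 2.582. dragonfly nymphs: 1.57 < 2.582 → exclude; stop.
Optimal diet: shiners — 1 of 4 types.

1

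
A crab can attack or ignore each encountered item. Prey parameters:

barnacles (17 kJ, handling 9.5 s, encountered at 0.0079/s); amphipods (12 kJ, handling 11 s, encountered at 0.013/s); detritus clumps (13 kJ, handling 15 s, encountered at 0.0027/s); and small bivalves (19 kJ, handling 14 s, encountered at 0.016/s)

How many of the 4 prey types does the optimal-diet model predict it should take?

4

E/h in descending order: barnacles 1.79, small bivalves 1.36, amphipods 1.09, detritus clumps 0.867 kJ/s. The optimal diet is the largest prefix of this list for which every included type satisfies E_i/h_i > R on the types above it.
Rate on top 1: 0.1249. small bivalves: 1.36 > 0.1249 → include.
Rate on top 2: 0.3374. amphipods: 1.09 > 0.3374 → include.
Rate on top 3: 0.4121. detritus clumps: 0.867 > 0.4121 → include.
Optimal diet: barnacles, small bivalves, amphipods, detritus clumps — 4 of 4 types.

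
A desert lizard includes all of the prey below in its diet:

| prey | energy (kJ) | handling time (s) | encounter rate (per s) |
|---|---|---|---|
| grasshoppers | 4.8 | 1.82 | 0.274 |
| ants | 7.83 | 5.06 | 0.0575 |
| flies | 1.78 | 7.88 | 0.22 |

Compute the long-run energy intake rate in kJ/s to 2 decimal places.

0.61 kJ/s

R = Σλ_iE_i / (1 + Σλ_ih_i)
Numerator: 0.274×4.8 + 0.0575×7.83 + 0.22×1.78 = 2.157
Denominator: 1 + 0.274×1.82 + 0.0575×5.06 + 0.22×7.88 = 3.523
R = 2.157/3.523 = 0.6122 kJ/s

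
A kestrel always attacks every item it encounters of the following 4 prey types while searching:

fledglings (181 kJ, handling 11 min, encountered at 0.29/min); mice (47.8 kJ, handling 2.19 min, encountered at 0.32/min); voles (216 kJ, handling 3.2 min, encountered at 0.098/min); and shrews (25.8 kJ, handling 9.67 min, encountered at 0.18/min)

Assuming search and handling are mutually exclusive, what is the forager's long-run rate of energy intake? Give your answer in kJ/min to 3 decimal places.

13.477 kJ/min

R = Σλ_iE_i / (1 + Σλ_ih_i)
Numerator: 0.29×181 + 0.32×47.8 + 0.098×216 + 0.18×25.8 = 93.6
Denominator: 1 + 0.29×11 + 0.32×2.19 + 0.098×3.2 + 0.18×9.67 = 6.945
R = 93.6/6.945 = 13.48 kJ/min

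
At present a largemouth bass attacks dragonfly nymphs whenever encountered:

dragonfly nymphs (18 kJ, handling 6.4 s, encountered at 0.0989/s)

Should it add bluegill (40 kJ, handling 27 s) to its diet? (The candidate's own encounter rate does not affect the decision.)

Yes

Intake rate on the current diet: R = (0.0989×18) / (1 + 0.0989×6.4) = 1.78/1.633 = 1.09 kJ/s.
bluegill: E/h = 40/27 = 1.481 kJ/s.
Since 1.481 > R, including bluegill increases the long-run rate.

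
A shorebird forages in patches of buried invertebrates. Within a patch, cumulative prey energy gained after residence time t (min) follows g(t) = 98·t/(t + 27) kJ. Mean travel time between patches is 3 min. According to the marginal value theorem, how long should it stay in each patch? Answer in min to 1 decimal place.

Maximise g(t)/(T+t): set derivative to zero → g'(t)(T+t) = g(t).
g'(t) = 98·27/(t + 27)². Setting 98·27/(t+27)² = 98t/[(t+27)(3+t)] gives 27(3+t) = t(t+27), so t² = 27×3 = 81.
t* = √81 = 9 min.

9.0 min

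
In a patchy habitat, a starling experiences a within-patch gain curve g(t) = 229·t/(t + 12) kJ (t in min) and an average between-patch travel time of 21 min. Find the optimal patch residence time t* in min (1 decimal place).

15.9 min

Maximise g(t)/(T+t): set derivative to zero → g'(t)(T+t) = g(t).
g'(t) = 229·12/(t + 12)². Setting 229·12/(t+12)² = 229t/[(t+12)(21+t)] gives 12(21+t) = t(t+12), so t² = 12×21 = 252.
t* = √252 = 15.87 min.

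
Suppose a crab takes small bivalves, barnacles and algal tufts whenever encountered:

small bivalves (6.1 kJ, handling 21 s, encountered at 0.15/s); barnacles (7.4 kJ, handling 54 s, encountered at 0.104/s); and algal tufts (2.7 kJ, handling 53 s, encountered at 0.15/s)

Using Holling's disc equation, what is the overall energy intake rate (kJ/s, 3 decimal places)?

0.118 kJ/s

R = Σλ_iE_i / (1 + Σλ_ih_i)
Numerator: 0.15×6.1 + 0.104×7.4 + 0.15×2.7 = 2.09
Denominator: 1 + 0.15×21 + 0.104×54 + 0.15×53 = 17.72
R = 2.09/17.72 = 0.1179 kJ/s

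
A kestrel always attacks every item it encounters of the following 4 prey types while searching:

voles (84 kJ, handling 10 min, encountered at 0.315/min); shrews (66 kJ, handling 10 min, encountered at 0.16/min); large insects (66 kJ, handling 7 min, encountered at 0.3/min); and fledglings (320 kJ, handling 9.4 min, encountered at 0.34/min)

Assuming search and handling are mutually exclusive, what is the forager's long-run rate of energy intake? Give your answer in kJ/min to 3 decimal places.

14.994 kJ/min

Energy encountered per unit search time: 0.315×84 + 0.16×66 + 0.3×66 + 0.34×320 = 165.6 kJ/min.
Handling time per unit search time: 0.315×10 + 0.16×10 + 0.3×7 + 0.34×9.4 = 10.05.
Rate = 165.6/(1 + 10.05) = 14.99 kJ/min.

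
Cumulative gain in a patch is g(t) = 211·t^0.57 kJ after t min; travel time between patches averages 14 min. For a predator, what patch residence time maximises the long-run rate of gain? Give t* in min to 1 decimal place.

18.6 min

Maximise g(t)/(T+t): set derivative to zero → g'(t)(T+t) = g(t).
g'(t) = 0.57·211·t^-0.43. Setting 0.57·211·t^-0.43 = 211·t^0.57/(14+t) gives 0.57(14+t) = t, so 0.43·t = 0.57×14.
t* = 0.57×14/0.43 = 18.56 min.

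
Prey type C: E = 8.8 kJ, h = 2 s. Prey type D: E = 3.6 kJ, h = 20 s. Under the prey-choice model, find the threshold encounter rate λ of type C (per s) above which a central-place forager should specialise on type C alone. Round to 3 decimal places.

At the threshold, the rate on type C alone equals the profitability of type D: λ·8.8/(1 + λ·2) = 3.6/20 = 0.18.
Rearranging, λ(8.8 − 0.18×2) = 0.18, so λ = 0.18/8.44 = 0.02133 per s.

0.021 per s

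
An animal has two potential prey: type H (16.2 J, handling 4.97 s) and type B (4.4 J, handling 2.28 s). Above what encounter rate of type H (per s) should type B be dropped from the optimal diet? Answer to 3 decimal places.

0.292 per s

Drop type B once their profitability E₂/h₂ falls below the rate achievable on type H alone: E₂/h₂ = λE₁/(1 + λh₁).
Solve for λ: λE₁h₂ = E₂(1 + λh₁) → λ(E₁h₂ − E₂h₁) = E₂ → λ = E₂/(E₁h₂ − E₂h₁).
λ = 4.4/(16.2×2.28 − 4.4×4.97) = 4.4/15.07 = 0.292 per s.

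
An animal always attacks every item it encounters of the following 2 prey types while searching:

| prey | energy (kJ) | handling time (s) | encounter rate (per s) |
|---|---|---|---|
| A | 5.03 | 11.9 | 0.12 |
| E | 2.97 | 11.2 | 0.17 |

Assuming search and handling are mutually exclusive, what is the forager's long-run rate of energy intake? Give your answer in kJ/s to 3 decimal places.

0.256 kJ/s

R = (0.12×5.03 + 0.17×2.97) / (1 + 0.12×11.9 + 0.17×11.2) = 1.109/4.332 = 0.2559 kJ/s.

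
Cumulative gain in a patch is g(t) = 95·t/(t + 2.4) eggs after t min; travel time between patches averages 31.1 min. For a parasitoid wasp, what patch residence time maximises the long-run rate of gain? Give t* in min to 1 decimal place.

Optimal t* satisfies g'(t*) = g(t*)/(T + t*).
g'(t) = 95·2.4/(t + 2.4)². Setting 95·2.4/(t+2.4)² = 95t/[(t+2.4)(31.1+t)] gives 2.4(31.1+t) = t(t+2.4), so t² = 2.4×31.1 = 74.64.
t* = √74.64 = 8.639 min.

8.6 min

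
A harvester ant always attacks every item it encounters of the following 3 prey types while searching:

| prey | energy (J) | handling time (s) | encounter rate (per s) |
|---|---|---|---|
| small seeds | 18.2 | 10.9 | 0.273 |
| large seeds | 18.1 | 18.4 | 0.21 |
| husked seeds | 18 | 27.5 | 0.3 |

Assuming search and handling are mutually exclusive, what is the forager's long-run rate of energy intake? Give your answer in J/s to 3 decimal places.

Energy encountered per unit search time: 0.273×18.2 + 0.21×18.1 + 0.3×18 = 14.17 J/s.
Handling time per unit search time: 0.273×10.9 + 0.21×18.4 + 0.3×27.5 = 15.09.
Rate = 14.17/(1 + 15.09) = 0.8807 J/s.

0.881 J/s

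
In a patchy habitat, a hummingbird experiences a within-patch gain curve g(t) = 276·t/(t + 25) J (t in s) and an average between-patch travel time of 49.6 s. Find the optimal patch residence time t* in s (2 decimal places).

35.21 s

By the marginal value theorem, leave when the instantaneous gain rate g'(t) equals the habitat-wide average g(t)/(T + t).
g'(t) = 276·25/(t + 25)². Setting 276·25/(t+25)² = 276t/[(t+25)(49.6+t)] gives 25(49.6+t) = t(t+25), so t² = 25×49.6 = 1240.
t* = √1240 = 35.21 s.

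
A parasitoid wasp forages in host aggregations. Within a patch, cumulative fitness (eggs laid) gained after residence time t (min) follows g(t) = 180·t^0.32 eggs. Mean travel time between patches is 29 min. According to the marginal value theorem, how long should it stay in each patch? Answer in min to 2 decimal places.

Optimal t* satisfies g'(t*) = g(t*)/(T + t*).
g'(t) = 0.32·180·t^-0.68. Setting 0.32·180·t^-0.68 = 180·t^0.32/(29+t) gives 0.32(29+t) = t, so 0.68·t = 0.32×29.
t* = 0.32×29/0.68 = 13.65 min.

13.65 min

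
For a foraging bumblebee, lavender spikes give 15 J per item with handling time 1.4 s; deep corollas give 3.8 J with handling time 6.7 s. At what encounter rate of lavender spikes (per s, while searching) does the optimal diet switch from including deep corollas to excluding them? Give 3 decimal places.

0.040 per s

Drop deep corollas once their profitability E₂/h₂ falls below the rate achievable on lavender spikes alone: E₂/h₂ = λE₁/(1 + λh₁).
Solve for λ: λE₁h₂ = E₂(1 + λh₁) → λ(E₁h₂ − E₂h₁) = E₂ → λ = E₂/(E₁h₂ − E₂h₁).
λ = 3.8/(15×6.7 − 3.8×1.4) = 3.8/95.18 = 0.03992 per s.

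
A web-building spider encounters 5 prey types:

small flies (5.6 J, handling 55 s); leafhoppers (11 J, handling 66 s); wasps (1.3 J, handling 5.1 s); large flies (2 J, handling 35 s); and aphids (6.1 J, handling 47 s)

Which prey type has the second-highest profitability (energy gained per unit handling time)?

In descending order of E/h:
wasps: 1.3/5.1 = 0.255 J/s
leafhoppers: 11/66 = 0.167 J/s
aphids: 6.1/47 = 0.13 J/s
small flies: 5.6/55 = 0.102 J/s
large flies: 2/35 = 0.0571 J/s

leafhoppers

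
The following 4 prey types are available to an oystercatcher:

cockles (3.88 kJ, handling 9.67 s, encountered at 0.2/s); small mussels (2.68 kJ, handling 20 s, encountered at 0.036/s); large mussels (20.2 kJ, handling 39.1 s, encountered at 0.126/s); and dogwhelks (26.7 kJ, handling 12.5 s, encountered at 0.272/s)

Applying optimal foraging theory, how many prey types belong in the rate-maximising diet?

Profitabilities (E/h, kJ/s): dogwhelks 2.14, large mussels 0.517, cockles 0.401, small mussels 0.134. Add prey in this order while the next type's profitability exceeds the intake rate on those already taken.
Rate on top 1: 1.651. large mussels: 0.517 < 1.651 → exclude; stop.
Optimal diet: dogwhelks — 1 of 4 types.

1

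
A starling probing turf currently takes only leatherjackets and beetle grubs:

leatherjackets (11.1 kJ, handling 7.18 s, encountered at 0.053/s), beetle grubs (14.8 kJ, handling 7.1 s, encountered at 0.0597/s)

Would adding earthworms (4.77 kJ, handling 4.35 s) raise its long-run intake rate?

Current rate: (0.053×11.1 + 0.0597×14.8)/(1 + 0.053×7.18 + 0.0597×7.1) = 0.8157 kJ/s.
earthworms: E/h = 4.77/4.35 = 1.097 kJ/s.
Since 1.097 > R, including earthworms increases the long-run rate.

Yes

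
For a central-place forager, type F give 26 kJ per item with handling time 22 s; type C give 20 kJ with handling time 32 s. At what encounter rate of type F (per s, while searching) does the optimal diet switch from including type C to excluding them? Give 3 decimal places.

0.051 per s

At the threshold, the rate on type F alone equals the profitability of type C: λ·26/(1 + λ·22) = 20/32 = 0.625.
Rearranging, λ(26 − 0.625×22) = 0.625, so λ = 0.625/12.25 = 0.05102 per s.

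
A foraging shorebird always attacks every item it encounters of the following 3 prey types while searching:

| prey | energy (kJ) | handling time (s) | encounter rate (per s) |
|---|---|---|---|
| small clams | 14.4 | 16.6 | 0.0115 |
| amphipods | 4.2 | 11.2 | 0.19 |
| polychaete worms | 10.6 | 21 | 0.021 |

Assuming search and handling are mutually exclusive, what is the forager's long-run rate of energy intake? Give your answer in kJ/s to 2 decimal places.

0.32 kJ/s

R = (0.0115×14.4 + 0.19×4.2 + 0.021×10.6) / (1 + 0.0115×16.6 + 0.19×11.2 + 0.021×21) = 1.186/3.76 = 0.3155 kJ/s.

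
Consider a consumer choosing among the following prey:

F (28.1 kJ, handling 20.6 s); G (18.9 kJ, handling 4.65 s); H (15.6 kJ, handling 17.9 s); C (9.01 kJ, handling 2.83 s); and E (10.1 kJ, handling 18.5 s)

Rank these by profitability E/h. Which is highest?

G

In descending order of E/h:
G: 18.9/4.65 = 4.06 kJ/s
C: 9.01/2.83 = 3.18 kJ/s
F: 28.1/20.6 = 1.36 kJ/s
H: 15.6/17.9 = 0.872 kJ/s
E: 10.1/18.5 = 0.546 kJ/s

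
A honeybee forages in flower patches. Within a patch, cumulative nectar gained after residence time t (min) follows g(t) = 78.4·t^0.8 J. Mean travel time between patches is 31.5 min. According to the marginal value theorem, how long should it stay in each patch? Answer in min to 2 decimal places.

Maximise g(t)/(T+t): set derivative to zero → g'(t)(T+t) = g(t).
g'(t) = 0.8·78.4·t^-0.2. Setting 0.8·78.4·t^-0.2 = 78.4·t^0.8/(31.5+t) gives 0.8(31.5+t) = t, so 0.20·t = 0.8×31.5.
t* = 0.8×31.5/0.20 = 126 min.

126.00 min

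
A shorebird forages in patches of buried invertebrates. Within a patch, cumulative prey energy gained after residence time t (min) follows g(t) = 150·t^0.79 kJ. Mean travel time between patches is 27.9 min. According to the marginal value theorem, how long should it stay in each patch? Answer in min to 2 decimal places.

104.96 min

Maximise g(t)/(T+t): set derivative to zero → g'(t)(T+t) = g(t).
g'(t) = 0.79·150·t^-0.21. Setting 0.79·150·t^-0.21 = 150·t^0.79/(27.9+t) gives 0.79(27.9+t) = t, so 0.21·t = 0.79×27.9.
t* = 0.79×27.9/0.21 = 105 min.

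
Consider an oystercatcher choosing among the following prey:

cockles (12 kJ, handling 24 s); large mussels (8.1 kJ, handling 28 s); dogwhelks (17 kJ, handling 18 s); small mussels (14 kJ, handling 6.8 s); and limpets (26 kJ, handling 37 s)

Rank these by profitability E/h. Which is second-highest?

dogwhelks

Profitability E/h (kJ/s): cockles = 12/24 = 0.5, large mussels = 8.1/28 = 0.289, dogwhelks = 17/18 = 0.944, small mussels = 14/6.8 = 2.06, limpets = 26/37 = 0.703.
Ranked: small mussels > dogwhelks > limpets > cockles > large mussels.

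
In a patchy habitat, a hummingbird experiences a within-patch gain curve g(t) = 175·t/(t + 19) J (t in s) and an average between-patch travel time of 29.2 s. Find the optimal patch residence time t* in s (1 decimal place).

Optimal t* satisfies g'(t*) = g(t*)/(T + t*).
g'(t) = 175·19/(t + 19)². Setting 175·19/(t+19)² = 175t/[(t+19)(29.2+t)] gives 19(29.2+t) = t(t+19), so t² = 19×29.2 = 554.8.
t* = √554.8 = 23.55 s.

23.6 s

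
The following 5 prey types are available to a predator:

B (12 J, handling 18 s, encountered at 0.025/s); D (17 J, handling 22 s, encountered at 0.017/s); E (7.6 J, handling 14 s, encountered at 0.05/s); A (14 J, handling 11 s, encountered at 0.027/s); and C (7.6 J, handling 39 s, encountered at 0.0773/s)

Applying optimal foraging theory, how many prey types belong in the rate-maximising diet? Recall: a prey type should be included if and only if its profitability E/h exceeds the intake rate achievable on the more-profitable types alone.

4

E/h in descending order: A 1.27, D 0.773, B 0.667, E 0.543, C 0.195 J/s. The optimal diet is the largest prefix of this list for which every included type satisfies E_i/h_i > R on the types above it.
Rate on top 1: 0.2914. D: 0.773 > 0.2914 → include.
Rate on top 2: 0.3992. B: 0.667 > 0.3992 → include.
Rate on top 3: 0.4559. E: 0.543 > 0.4559 → include.
Rate on top 4: 0.4775. C: 0.195 < 0.4775 → exclude; stop.
Optimal diet: A, D, B, E — 4 of 5 types.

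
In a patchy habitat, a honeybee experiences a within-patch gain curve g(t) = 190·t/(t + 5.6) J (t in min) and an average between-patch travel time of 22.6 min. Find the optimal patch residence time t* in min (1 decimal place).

11.2 min

Optimal t* satisfies g'(t*) = g(t*)/(T + t*).
g'(t) = 190·5.6/(t + 5.6)². Setting 190·5.6/(t+5.6)² = 190t/[(t+5.6)(22.6+t)] gives 5.6(22.6+t) = t(t+5.6), so t² = 5.6×22.6 = 126.6.
t* = √126.6 = 11.25 min.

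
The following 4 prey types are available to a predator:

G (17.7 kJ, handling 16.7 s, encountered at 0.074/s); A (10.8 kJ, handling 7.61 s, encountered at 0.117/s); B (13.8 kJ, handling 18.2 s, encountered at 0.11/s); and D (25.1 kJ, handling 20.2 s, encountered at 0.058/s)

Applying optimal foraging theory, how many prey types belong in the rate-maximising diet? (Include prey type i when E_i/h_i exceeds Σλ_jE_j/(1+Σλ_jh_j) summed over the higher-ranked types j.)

3

Profitabilities (E/h, kJ/s): A 1.42, D 1.24, G 1.06, B 0.758. Add prey in this order while the next type's profitability exceeds the intake rate on those already taken.
Rate on top 1: 0.6684. D: 1.24 > 0.6684 → include.
Rate on top 2: 0.8881. G: 1.06 > 0.8881 → include.
Rate on top 3: 0.9375. B: 0.758 < 0.9375 → exclude; stop.
Optimal diet: A, D, G — 3 of 4 types.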